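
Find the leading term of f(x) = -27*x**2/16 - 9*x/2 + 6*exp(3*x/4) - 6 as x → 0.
27*x**3/64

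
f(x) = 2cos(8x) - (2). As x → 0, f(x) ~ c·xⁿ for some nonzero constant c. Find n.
2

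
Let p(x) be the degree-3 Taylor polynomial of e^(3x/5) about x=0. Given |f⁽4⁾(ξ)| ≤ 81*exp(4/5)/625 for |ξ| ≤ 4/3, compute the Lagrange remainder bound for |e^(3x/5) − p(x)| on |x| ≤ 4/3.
32*exp(4/5)/1875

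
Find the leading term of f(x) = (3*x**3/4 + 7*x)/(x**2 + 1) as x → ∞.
3*x/4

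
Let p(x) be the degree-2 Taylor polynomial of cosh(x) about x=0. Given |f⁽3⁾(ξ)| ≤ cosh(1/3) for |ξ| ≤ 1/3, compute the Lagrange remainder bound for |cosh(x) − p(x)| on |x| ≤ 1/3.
cosh(1/3)/162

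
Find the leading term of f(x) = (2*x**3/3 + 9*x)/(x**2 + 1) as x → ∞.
2*x/3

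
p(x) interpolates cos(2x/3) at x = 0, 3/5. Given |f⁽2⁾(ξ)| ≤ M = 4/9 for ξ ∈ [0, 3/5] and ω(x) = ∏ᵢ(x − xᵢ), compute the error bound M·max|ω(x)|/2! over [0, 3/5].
1/50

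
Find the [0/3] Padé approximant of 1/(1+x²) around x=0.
1/(x**2 + 1)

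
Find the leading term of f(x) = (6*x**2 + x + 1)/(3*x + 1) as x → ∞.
2*x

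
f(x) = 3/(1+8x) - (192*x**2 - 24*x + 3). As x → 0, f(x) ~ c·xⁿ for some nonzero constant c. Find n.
3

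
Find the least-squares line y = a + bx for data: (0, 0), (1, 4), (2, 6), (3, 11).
a = 0, b = 7/2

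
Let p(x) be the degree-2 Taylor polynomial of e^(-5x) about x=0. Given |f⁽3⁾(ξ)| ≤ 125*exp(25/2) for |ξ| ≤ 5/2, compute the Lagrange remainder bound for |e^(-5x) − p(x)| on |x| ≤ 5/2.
15625*exp(25/2)/48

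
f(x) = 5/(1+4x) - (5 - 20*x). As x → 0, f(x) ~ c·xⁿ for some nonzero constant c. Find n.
2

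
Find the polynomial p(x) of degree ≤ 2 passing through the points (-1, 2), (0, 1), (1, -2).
-x**2 - 2*x + 1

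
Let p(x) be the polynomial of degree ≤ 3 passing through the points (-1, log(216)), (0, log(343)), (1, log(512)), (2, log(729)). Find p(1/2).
log(112*2**(7/8)*3**(7/16)*7**(11/16)/3)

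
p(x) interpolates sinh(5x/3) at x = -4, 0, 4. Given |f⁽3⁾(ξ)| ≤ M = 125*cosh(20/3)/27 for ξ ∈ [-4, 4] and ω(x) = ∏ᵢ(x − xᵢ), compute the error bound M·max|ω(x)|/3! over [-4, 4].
8000*sqrt(3)*cosh(20/3)/729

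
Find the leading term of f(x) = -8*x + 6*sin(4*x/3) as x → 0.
-64*x**3/27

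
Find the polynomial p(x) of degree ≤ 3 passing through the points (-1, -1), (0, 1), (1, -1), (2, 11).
3*x**3 - 2*x**2 - 3*x + 1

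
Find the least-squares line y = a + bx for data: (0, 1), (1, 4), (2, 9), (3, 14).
a = 2/5, b = 22/5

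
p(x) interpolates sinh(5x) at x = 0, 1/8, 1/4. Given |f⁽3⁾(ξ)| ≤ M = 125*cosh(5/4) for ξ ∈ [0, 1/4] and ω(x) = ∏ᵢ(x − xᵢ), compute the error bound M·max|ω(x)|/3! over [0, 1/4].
125*sqrt(3)*cosh(5/4)/13824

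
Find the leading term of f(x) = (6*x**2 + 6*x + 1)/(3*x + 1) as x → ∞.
2*x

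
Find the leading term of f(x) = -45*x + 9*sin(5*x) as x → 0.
-375*x**3/2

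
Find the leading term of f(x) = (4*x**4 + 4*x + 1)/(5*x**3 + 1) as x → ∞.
4*x/5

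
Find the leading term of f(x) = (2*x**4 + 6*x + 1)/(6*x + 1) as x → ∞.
x**3/3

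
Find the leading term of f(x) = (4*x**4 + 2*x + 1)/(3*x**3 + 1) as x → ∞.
4*x/3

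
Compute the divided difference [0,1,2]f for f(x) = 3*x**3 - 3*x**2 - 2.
6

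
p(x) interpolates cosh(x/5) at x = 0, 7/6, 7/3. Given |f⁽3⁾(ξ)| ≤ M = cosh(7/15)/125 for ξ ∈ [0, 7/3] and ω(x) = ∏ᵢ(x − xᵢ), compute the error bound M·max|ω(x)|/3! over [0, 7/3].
343*sqrt(3)*cosh(7/15)/729000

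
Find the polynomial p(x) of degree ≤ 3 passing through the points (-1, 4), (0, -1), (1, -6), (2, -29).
-3*x**3 - 2*x - 1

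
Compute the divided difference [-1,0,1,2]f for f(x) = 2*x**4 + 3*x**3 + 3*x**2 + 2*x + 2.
7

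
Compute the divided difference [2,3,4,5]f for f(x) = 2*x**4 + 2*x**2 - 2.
28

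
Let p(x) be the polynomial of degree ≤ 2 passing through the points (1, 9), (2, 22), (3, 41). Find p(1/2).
19/4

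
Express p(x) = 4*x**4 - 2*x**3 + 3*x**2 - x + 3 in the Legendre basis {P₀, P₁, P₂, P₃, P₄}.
(24/5)P₀ + (-11/5)P₁ + (30/7)P₂ + (-4/5)P₃ + (32/35)P₄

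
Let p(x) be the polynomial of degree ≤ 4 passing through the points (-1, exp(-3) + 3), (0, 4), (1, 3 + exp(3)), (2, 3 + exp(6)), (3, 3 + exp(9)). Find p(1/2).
(-5 + (-20*exp(6) + 444 + 90*exp(3) + 3*exp(9))*exp(3))*exp(-3)/128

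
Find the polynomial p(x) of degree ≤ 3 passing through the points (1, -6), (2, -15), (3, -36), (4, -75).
-x**3 - 2*x - 3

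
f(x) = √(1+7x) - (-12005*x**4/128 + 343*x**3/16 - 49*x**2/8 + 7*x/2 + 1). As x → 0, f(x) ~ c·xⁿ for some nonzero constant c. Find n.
5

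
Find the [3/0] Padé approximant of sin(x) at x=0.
-x**3/6 + x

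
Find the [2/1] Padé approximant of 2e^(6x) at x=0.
(12*x**2 + 8*x + 2)/(1 - 2*x)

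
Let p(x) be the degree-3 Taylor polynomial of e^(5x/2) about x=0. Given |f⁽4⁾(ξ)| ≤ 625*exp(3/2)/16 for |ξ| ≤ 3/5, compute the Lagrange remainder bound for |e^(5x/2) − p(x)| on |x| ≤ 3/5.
27*exp(3/2)/128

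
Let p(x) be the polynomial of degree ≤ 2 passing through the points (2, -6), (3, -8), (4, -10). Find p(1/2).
-3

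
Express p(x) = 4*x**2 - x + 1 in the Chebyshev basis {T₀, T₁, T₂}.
(3)T₀ - T₁ + (2)T₂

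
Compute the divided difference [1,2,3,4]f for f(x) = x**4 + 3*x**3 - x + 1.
13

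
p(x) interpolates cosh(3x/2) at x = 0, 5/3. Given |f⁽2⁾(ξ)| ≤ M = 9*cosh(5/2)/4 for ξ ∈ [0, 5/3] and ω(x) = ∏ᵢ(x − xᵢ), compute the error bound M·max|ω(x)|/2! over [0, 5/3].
25*cosh(5/2)/32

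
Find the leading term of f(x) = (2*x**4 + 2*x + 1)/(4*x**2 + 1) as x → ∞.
x**2/2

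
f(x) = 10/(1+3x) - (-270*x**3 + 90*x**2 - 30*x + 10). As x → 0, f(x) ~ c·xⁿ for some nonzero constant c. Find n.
4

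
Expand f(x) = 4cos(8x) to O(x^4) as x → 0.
4 - 128*x**2 + O(x**4)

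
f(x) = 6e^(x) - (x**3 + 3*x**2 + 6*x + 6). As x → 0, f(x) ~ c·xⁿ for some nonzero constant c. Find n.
4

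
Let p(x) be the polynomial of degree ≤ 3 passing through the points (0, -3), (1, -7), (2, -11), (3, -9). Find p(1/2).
-37/8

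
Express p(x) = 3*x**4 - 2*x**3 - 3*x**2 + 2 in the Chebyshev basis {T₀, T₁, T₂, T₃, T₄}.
(13/8)T₀ + (-3/2)T₁ + (-1/2)T₃ + (3/8)T₄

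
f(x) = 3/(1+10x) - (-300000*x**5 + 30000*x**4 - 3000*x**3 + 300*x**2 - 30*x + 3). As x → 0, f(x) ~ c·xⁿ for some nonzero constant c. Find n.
6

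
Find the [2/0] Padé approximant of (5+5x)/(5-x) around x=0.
6*x**2/25 + 6*x/5 + 1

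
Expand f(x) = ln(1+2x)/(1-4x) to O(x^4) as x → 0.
2*x + 6*x**2 + 80*x**3/3 + O(x**4)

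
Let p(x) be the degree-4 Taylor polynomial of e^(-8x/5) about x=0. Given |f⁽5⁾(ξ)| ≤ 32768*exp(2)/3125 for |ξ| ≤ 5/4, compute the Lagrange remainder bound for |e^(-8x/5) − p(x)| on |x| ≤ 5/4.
4*exp(2)/15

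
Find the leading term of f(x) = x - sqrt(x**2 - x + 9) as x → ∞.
1/2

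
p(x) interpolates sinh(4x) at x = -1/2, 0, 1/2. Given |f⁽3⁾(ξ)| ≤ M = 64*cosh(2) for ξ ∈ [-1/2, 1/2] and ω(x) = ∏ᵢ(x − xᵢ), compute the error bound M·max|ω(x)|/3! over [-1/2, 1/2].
8*sqrt(3)*cosh(2)/27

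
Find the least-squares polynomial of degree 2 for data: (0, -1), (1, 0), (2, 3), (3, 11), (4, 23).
-26/35 + (-127/70)x + (27/14)x²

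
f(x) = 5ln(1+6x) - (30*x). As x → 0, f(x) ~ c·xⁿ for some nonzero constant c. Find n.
2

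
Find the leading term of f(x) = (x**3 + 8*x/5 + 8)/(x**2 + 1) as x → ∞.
x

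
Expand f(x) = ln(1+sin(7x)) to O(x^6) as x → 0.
7*x - 49*x**2/2 + 343*x**3/6 - 2401*x**4/12 + 16807*x**5/24 + O(x**6)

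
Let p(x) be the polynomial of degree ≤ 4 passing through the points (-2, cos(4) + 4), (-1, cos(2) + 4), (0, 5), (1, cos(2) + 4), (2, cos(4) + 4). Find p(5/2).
175*cos(4)/64 - 75*cos(2)/16 + 445/64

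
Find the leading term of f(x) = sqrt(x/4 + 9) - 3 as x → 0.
x/24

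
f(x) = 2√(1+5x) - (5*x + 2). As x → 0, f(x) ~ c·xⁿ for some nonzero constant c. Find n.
2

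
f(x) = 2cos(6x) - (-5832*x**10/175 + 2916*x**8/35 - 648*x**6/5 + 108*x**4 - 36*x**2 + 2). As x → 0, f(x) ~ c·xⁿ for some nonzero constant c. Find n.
12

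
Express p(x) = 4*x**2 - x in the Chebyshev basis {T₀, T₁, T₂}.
(2)T₀ - T₁ + (2)T₂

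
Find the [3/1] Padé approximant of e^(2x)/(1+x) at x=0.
(1 - 2*x**3/3)/(1 - x)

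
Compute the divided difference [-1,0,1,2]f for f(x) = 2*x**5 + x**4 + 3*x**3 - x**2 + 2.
15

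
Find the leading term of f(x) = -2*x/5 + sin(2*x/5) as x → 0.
-4*x**3/375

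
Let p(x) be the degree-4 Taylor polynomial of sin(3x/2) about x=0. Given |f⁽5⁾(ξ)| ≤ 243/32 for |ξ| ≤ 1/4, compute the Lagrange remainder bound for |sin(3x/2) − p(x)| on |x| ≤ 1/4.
81/1310720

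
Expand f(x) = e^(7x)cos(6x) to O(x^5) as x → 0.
1 + 7*x + 13*x**2/2 - 413*x**3/6 - 6887*x**4/24 + O(x**5)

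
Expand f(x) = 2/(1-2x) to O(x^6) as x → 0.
2 + 4*x + 8*x**2 + 16*x**3 + 32*x**4 + 64*x**5 + O(x**6)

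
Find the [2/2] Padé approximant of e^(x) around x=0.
(x**2/12 + x/2 + 1)/(x**2/12 - x/2 + 1)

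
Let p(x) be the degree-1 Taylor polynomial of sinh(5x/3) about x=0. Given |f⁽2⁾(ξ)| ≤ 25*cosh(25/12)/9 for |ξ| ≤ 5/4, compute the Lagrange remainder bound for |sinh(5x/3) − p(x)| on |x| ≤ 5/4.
625*cosh(25/12)/288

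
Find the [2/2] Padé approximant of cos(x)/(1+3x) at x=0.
(-103*x**2/204 + x/34 + 1)/(x**2/12 + 103*x/34 + 1)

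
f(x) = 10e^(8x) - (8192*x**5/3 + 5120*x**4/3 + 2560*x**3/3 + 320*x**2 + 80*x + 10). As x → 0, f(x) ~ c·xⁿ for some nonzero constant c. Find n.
6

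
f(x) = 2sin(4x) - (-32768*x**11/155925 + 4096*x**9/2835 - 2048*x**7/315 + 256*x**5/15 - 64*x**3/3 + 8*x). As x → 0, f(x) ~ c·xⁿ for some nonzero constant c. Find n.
13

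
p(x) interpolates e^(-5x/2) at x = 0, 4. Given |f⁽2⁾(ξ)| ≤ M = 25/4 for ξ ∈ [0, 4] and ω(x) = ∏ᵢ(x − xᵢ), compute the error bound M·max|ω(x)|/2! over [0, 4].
25/2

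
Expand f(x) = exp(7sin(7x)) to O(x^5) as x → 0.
1 + 49*x + 2401*x**2/2 + 19208*x**3 + 1764735*x**4/8 + O(x**5)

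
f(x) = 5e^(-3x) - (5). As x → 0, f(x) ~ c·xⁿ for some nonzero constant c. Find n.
1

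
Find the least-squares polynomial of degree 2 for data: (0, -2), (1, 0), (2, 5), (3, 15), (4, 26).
-74/35 + (37/70)x + (23/14)x²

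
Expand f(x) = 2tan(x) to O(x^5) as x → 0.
2*x + 2*x**3/3 + O(x**5)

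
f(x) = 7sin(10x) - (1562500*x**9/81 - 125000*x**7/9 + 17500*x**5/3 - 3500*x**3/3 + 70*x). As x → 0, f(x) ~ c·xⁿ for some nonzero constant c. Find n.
11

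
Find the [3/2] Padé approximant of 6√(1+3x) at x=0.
(81*x**3/16 + 243*x**2/8 + 27*x + 6)/(27*x**2/16 + 3*x + 1)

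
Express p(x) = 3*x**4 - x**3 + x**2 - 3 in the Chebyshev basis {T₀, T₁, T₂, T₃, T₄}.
(-11/8)T₀ + (-3/4)T₁ + (2)T₂ + (-1/4)T₃ + (3/8)T₄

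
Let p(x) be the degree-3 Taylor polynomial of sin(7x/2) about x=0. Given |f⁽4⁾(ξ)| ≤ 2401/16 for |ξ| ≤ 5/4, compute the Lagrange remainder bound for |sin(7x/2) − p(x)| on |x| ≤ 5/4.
1500625/98304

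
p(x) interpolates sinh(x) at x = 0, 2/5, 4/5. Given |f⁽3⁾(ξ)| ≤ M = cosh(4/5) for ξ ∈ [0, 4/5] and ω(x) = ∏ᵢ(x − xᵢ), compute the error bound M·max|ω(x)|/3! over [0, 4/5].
8*sqrt(3)*cosh(4/5)/3375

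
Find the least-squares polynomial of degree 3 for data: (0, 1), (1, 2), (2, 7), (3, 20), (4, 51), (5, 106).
8/9 + (1009/378)x + (-148/63)x² + (65/54)x³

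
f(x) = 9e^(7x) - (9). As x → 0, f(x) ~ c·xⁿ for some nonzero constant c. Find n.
1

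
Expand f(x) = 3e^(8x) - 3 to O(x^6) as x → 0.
24*x + 96*x**2 + 256*x**3 + 512*x**4 + 4096*x**5/5 + O(x**6)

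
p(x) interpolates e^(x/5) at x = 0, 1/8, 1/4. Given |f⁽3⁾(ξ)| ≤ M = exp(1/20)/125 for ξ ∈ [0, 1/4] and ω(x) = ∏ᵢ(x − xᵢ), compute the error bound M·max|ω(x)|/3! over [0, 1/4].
sqrt(3)*exp(1/20)/1728000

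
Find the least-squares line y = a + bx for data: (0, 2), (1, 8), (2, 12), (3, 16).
a = 13/5, b = 23/5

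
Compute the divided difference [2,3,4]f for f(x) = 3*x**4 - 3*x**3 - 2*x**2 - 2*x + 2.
136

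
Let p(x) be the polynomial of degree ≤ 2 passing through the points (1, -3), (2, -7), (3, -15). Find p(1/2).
-5/2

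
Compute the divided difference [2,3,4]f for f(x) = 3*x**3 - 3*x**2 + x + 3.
24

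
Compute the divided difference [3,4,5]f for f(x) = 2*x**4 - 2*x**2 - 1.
192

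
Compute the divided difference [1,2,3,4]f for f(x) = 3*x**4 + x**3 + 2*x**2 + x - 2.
31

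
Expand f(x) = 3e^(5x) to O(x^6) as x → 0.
3 + 15*x + 75*x**2/2 + 125*x**3/2 + 625*x**4/8 + 625*x**5/8 + O(x**6)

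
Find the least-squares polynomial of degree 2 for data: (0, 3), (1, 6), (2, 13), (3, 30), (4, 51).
111/35 + (-8/7)x + (23/7)x²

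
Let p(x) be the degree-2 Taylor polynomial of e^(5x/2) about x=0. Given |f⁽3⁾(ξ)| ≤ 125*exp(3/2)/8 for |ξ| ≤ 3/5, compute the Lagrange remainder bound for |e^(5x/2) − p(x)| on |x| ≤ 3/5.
9*exp(3/2)/16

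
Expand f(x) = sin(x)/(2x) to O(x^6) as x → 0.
1/2 - x**2/12 + x**4/240 + O(x**6)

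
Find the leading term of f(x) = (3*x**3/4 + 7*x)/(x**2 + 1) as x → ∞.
3*x/4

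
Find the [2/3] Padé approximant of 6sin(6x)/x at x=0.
(36 - 756*x**2/5)/(9*x**2/5 + 1)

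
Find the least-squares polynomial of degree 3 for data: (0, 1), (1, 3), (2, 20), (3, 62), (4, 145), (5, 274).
10/9 + (-811/378)x + (493/252)x² + (203/108)x³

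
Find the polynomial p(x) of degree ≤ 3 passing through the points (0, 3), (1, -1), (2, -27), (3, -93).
-3*x**3 - 2*x**2 + x + 3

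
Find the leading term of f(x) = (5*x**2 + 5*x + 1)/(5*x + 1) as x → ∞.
x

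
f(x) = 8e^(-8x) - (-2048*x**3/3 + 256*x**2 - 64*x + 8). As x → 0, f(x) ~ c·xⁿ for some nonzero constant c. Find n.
4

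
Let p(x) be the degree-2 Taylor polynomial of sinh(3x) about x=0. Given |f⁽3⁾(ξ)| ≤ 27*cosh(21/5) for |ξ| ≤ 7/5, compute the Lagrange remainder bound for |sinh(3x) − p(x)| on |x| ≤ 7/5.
3087*cosh(21/5)/250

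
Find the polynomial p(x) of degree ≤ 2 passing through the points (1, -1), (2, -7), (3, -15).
-x**2 - 3*x + 3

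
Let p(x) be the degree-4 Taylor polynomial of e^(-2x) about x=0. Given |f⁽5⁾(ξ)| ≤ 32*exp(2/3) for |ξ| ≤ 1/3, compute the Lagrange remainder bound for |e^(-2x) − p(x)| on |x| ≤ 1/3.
4*exp(2/3)/3645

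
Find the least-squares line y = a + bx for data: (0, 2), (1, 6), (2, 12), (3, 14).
a = 11/5, b = 21/5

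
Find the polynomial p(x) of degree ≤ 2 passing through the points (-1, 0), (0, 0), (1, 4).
2*x**2 + 2*x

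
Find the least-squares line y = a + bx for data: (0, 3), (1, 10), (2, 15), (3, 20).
a = 18/5, b = 28/5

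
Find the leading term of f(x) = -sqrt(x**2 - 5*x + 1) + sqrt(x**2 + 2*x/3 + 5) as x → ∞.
17/6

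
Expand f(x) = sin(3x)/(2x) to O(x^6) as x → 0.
3/2 - 9*x**2/4 + 81*x**4/80 + O(x**6)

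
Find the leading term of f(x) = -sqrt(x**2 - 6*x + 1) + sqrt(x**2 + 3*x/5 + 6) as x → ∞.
33/10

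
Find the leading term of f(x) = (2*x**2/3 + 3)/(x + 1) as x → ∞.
2*x/3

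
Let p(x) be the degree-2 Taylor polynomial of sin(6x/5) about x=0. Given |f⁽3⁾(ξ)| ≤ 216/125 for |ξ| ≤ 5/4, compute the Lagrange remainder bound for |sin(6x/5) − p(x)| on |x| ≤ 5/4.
9/16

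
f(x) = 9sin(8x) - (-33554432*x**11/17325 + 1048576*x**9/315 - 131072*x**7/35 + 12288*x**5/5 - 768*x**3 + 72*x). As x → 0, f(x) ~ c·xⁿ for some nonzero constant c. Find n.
13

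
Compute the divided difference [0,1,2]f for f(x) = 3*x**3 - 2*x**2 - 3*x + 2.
7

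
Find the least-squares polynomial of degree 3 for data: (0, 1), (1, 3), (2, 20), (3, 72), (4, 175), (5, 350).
1 + (8/21)x + (-43/28)x² + (37/12)x³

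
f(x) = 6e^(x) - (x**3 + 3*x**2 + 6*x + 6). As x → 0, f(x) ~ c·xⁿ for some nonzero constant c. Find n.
4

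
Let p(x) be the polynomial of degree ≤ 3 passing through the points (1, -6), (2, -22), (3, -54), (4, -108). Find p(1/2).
-17/8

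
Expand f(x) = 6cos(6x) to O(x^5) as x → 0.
6 - 108*x**2 + 324*x**4 + O(x**5)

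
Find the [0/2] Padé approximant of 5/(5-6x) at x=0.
1/(1 - 6*x/5)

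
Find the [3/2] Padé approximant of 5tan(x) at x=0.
x*(15 - x**2)/(3*(1 - 2*x**2/5))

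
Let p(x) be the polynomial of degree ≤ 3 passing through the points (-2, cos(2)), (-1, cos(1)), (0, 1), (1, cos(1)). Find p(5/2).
-189/16 - 35*cos(2)/16 + 15*cos(1)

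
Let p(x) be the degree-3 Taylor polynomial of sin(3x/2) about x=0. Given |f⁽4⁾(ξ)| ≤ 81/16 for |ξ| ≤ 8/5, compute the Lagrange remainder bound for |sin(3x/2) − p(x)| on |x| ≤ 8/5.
864/625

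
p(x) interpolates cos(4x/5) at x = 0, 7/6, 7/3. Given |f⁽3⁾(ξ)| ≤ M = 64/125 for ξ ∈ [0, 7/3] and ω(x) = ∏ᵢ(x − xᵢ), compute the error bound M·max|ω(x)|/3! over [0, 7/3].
2744*sqrt(3)/91125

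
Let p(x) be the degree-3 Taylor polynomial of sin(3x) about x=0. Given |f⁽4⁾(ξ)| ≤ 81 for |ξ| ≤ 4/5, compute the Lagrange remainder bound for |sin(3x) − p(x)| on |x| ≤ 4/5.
864/625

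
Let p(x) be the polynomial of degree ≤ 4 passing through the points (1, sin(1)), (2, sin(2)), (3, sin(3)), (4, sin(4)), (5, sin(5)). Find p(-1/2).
-693*sin(2)/32 + 315*sin(5)/128 + 1485*sin(3)/64 + 1155*sin(1)/128 - 385*sin(4)/32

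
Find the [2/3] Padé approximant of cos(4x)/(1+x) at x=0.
(1 - 20*x**2/3)/(4*x**3/3 + 4*x**2/3 + x + 1)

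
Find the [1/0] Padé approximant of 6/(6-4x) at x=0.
2*x/3 + 1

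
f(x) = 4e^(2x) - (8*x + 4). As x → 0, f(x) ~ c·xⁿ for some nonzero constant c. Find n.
2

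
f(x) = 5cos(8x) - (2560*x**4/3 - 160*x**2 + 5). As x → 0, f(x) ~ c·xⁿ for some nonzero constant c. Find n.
6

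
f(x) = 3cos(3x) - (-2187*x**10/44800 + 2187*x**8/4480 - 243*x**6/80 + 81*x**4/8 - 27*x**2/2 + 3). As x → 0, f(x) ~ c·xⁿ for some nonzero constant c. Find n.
12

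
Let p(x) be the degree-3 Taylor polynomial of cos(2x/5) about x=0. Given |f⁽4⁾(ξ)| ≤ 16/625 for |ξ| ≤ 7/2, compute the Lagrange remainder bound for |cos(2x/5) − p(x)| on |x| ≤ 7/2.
2401/15000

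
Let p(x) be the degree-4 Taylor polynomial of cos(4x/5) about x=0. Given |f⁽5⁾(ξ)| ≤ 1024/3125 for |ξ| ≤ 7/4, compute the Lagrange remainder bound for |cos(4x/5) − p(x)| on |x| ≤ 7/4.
16807/375000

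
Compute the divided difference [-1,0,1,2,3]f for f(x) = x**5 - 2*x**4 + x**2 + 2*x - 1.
3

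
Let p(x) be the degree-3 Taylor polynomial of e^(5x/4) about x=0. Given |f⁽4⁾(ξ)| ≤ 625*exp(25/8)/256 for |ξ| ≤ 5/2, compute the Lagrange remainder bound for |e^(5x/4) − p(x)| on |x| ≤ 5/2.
390625*exp(25/8)/98304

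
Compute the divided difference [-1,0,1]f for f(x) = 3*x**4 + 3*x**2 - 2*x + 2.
6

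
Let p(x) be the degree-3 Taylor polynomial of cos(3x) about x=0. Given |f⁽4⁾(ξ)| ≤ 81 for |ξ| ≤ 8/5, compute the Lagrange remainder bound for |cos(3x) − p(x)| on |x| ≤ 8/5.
13824/625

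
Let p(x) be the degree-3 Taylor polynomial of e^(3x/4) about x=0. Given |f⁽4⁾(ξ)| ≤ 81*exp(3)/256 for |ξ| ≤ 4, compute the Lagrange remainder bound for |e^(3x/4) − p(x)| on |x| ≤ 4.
27*exp(3)/8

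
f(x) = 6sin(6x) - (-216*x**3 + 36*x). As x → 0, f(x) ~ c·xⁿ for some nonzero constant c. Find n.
5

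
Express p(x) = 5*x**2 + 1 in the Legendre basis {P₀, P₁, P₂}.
(8/3)P₀ + (10/3)P₂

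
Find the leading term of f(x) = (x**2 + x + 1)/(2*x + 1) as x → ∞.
x/2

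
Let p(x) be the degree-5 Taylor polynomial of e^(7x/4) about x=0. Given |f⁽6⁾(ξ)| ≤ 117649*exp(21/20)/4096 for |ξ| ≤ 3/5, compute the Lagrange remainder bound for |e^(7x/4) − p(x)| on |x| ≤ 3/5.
9529569*exp(21/20)/5120000000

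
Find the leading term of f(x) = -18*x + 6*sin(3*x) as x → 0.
-27*x**3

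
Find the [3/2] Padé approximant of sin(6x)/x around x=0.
(6 - 126*x**2/5)/(9*x**2/5 + 1)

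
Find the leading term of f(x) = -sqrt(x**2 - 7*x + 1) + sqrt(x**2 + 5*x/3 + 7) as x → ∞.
13/3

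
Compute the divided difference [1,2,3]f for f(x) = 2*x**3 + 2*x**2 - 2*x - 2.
14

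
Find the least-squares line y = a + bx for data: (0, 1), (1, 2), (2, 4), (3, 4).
a = 11/10, b = 11/10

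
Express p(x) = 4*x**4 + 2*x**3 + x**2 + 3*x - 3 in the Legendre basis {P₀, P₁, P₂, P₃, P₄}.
(-28/15)P₀ + (21/5)P₁ + (62/21)P₂ + (4/5)P₃ + (32/35)P₄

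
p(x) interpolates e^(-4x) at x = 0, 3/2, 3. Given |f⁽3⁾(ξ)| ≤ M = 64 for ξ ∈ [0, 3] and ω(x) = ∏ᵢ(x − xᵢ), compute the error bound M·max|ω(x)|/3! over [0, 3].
8*sqrt(3)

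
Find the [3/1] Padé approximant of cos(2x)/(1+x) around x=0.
(2*x**3/3 - 4*x**2/3 - 2*x/3 + 1)/(x/3 + 1)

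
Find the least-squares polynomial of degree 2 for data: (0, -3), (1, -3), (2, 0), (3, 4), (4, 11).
-107/35 + (-11/14)x + (15/14)x²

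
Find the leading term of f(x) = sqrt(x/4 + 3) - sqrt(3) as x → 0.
sqrt(3)*x/24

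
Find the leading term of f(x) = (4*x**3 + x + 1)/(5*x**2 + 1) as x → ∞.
4*x/5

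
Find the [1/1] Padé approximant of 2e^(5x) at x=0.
(5*x + 2)/(1 - 5*x/2)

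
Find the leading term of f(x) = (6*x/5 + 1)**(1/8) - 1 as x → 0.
3*x/20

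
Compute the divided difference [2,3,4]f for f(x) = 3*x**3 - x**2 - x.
26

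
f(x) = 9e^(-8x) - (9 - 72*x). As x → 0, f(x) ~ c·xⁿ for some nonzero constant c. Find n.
2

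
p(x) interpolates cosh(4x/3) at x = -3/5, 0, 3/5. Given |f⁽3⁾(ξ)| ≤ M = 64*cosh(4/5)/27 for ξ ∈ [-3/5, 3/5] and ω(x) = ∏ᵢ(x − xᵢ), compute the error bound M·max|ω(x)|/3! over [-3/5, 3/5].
64*sqrt(3)*cosh(4/5)/3375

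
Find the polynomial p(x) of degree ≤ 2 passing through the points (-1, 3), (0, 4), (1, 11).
3*x**2 + 4*x + 4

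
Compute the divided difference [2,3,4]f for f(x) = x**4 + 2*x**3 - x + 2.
73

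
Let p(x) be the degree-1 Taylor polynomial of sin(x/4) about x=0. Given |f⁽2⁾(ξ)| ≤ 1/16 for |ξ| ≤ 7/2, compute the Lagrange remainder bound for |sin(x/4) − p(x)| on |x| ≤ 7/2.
49/128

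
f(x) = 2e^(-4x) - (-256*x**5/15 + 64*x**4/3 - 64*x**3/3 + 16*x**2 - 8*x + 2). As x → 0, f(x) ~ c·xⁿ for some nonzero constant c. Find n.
6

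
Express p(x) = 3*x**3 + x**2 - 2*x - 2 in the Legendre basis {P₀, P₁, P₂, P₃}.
(-5/3)P₀ + (-1/5)P₁ + (2/3)P₂ + (6/5)P₃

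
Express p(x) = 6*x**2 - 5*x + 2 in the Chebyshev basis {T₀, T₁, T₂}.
(5)T₀ + (-5)T₁ + (3)T₂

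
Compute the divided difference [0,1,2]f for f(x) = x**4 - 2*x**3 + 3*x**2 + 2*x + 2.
4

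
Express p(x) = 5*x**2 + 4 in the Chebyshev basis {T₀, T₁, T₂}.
(13/2)T₀ + (5/2)T₂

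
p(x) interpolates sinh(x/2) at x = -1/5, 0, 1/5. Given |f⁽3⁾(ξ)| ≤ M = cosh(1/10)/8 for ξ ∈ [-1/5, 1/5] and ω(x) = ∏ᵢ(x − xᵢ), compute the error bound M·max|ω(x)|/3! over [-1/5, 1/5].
sqrt(3)*cosh(1/10)/27000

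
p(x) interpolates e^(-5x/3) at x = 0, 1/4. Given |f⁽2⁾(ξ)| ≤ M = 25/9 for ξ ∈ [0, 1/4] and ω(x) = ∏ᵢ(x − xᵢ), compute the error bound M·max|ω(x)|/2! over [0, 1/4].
25/1152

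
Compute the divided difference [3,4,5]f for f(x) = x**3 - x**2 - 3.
11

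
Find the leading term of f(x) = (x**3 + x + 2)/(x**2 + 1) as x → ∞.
x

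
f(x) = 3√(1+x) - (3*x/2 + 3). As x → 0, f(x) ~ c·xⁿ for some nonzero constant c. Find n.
2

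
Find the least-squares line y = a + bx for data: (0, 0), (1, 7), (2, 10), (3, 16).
a = 3/5, b = 51/10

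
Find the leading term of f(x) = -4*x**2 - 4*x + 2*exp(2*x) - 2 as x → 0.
8*x**3/3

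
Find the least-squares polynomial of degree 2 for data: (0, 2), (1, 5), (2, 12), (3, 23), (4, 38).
2 + x + (2)x²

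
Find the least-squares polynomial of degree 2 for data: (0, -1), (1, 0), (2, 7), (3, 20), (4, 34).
-10/7 + (-1/7)x + (16/7)x²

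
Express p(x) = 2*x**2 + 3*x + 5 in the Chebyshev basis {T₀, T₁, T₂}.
(6)T₀ + (3)T₁ + T₂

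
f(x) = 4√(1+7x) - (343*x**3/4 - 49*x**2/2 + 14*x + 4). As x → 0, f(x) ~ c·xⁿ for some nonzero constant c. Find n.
4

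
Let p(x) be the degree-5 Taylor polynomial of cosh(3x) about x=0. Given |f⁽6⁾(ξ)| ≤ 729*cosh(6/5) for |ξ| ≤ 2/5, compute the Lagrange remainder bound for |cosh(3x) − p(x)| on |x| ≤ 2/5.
324*cosh(6/5)/78125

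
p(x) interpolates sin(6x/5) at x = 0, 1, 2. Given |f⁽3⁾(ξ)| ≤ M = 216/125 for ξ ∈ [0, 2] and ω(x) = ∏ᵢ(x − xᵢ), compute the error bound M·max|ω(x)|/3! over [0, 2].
8*sqrt(3)/125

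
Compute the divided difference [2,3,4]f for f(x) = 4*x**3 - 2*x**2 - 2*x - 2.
34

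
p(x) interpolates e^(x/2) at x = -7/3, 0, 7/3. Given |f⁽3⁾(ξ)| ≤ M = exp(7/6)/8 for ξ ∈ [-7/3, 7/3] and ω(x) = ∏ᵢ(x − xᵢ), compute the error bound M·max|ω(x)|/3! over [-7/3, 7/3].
343*sqrt(3)*exp(7/6)/5832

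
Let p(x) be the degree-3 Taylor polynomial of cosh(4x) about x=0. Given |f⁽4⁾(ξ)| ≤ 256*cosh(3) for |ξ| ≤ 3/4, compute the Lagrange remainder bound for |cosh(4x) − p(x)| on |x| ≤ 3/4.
27*cosh(3)/8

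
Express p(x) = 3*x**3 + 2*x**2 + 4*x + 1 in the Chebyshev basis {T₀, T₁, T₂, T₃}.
(2)T₀ + (25/4)T₁ + T₂ + (3/4)T₃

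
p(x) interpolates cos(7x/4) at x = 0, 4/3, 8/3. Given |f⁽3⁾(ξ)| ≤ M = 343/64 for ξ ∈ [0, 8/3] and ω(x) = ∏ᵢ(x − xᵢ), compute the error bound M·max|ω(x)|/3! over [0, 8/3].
343*sqrt(3)/729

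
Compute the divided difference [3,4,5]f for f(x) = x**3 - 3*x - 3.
12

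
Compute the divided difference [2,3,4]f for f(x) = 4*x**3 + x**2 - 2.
37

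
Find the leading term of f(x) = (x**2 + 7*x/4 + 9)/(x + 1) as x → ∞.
x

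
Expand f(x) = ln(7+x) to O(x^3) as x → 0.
log(7) + x/7 - x**2/98 + O(x**3)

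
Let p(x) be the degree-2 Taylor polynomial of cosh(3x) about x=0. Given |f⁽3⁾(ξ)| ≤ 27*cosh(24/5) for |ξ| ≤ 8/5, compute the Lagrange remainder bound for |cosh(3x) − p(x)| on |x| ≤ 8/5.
2304*cosh(24/5)/125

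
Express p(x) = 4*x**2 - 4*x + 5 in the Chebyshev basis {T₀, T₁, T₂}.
(7)T₀ + (-4)T₁ + (2)T₂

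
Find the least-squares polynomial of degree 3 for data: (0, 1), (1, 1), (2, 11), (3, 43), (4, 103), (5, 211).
50/63 + (-11/378)x + (-155/126)x² + (52/27)x³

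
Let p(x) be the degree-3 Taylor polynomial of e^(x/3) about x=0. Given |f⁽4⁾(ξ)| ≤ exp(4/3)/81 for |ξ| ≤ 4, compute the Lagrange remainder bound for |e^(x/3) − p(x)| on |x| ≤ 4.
32*exp(4/3)/243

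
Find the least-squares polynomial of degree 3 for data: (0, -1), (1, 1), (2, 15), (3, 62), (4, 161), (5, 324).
-44/63 + (-101/189)x + (-395/252)x² + (317/108)x³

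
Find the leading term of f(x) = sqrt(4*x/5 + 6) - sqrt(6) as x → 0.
sqrt(6)*x/15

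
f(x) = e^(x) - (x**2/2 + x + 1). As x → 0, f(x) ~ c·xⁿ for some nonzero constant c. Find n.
3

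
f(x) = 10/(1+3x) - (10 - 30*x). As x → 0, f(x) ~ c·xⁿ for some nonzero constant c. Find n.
2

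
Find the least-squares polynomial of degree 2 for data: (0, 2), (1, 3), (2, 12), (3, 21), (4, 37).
59/35 + (8/35)x + (15/7)x²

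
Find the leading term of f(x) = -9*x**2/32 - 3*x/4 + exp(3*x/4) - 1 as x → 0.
9*x**3/128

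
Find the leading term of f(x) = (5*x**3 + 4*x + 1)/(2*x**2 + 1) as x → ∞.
5*x/2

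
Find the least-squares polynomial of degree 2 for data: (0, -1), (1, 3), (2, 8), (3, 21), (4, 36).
-5/7 + (22/35)x + (15/7)x²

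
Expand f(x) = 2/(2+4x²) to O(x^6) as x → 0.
1 - 2*x**2 + 4*x**4 + O(x**6)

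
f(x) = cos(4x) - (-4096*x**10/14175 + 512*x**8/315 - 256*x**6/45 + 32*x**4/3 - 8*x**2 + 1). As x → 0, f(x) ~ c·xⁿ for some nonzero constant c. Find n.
12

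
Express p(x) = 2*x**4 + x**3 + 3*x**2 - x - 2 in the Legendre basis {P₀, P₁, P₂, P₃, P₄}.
(-3/5)P₀ + (-2/5)P₁ + (22/7)P₂ + (2/5)P₃ + (16/35)P₄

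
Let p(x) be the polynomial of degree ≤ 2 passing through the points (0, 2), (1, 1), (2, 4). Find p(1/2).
1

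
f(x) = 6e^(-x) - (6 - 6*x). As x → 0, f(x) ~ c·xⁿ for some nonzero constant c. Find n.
2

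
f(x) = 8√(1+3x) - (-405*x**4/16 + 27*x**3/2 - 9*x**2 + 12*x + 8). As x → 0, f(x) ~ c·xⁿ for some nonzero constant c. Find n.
5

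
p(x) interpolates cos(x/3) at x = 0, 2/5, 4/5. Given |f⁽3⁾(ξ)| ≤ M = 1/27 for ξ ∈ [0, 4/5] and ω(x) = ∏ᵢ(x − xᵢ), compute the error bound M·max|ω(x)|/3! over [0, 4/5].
8*sqrt(3)/91125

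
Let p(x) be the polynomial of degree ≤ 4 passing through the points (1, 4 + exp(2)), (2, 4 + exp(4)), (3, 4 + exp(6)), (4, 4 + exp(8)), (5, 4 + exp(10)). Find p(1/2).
-45*exp(8)/32 - 105*exp(4)/32 + 4 + 315*exp(2)/128 + 189*exp(6)/64 + 35*exp(10)/128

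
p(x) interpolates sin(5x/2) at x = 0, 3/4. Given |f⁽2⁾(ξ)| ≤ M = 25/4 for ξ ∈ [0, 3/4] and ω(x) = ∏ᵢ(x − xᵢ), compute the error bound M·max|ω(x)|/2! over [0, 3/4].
225/512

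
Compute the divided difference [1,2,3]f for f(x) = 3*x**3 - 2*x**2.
16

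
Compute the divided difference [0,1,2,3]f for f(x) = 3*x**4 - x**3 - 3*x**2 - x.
17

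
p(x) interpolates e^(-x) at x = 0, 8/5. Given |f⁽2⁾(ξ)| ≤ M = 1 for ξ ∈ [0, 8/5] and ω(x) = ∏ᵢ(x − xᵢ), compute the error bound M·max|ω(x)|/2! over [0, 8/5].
8/25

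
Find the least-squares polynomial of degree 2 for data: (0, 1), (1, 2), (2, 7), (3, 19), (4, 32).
29/35 + (-67/70)x + (31/14)x²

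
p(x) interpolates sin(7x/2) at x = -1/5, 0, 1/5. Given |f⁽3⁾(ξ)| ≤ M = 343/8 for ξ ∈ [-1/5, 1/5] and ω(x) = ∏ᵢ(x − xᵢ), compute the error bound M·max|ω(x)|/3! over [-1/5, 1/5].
343*sqrt(3)/27000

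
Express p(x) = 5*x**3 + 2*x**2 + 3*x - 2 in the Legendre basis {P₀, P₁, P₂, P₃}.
(-4/3)P₀ + (6)P₁ + (4/3)P₂ + (2)P₃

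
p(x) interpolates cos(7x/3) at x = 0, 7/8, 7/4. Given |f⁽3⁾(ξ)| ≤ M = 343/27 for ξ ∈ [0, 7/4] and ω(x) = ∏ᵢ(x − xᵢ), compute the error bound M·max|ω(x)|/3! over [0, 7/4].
117649*sqrt(3)/373248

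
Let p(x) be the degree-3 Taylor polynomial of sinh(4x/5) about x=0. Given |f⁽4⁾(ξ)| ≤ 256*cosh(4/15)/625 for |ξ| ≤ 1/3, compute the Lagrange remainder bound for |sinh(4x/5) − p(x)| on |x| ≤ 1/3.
32*cosh(4/15)/151875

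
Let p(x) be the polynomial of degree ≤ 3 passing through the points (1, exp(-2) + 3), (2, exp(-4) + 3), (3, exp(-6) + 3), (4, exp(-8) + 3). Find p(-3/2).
(-495*exp(4) - 105 + 385*exp(2) + 231*exp(6) + 48*exp(8))*exp(-8)/16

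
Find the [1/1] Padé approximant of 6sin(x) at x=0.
6*x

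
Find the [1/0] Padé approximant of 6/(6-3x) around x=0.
x/2 + 1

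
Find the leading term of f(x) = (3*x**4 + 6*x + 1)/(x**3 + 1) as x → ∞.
3*x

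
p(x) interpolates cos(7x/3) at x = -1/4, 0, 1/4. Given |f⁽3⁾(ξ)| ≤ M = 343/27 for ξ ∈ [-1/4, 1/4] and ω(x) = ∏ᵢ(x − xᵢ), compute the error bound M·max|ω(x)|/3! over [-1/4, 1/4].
343*sqrt(3)/46656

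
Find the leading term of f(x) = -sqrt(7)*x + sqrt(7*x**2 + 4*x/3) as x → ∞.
2*sqrt(7)/21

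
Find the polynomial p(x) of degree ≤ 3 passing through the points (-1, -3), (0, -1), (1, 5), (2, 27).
2*x**3 + 2*x**2 + 2*x - 1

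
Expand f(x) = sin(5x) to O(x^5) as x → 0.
5*x - 125*x**3/6 + O(x**5)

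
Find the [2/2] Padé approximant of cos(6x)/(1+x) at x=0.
(-252*x**2/17 - 3*x/17 + 1)/(3*x**2 + 14*x/17 + 1)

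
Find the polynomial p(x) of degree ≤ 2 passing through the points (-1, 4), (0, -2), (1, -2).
3*x**2 - 3*x - 2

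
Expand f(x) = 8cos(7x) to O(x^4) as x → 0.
8 - 196*x**2 + O(x**4)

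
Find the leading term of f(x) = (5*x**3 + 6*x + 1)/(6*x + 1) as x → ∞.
5*x**2/6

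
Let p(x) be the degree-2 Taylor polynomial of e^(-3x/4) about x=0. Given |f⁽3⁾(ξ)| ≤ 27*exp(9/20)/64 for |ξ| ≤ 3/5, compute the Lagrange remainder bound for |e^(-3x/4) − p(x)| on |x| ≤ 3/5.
243*exp(9/20)/16000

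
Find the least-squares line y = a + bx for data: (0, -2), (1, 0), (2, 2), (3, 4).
a = -2, b = 2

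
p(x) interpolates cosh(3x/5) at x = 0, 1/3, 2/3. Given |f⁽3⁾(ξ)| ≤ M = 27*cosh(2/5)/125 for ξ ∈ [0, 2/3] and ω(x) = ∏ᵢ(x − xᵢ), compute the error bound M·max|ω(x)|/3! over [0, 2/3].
sqrt(3)*cosh(2/5)/3375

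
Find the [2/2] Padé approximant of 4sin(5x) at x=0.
20*x/(25*x**2/6 + 1)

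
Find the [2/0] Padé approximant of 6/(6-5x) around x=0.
25*x**2/36 + 5*x/6 + 1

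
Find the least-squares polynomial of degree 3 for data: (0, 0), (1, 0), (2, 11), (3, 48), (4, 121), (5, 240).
25/126 + (-2683/756)x + (103/126)x² + (205/108)x³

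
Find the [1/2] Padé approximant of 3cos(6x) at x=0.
3/(18*x**2 + 1)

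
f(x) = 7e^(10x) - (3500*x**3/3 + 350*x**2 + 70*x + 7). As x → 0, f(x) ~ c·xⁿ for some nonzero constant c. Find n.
4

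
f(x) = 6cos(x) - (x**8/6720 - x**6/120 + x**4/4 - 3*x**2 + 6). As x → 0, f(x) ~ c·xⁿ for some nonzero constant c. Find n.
10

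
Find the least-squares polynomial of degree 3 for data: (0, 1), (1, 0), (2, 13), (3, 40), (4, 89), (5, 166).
47/63 + (-715/189)x + (379/126)x² + (47/54)x³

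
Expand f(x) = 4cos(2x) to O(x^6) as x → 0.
4 - 8*x**2 + 8*x**4/3 + O(x**6)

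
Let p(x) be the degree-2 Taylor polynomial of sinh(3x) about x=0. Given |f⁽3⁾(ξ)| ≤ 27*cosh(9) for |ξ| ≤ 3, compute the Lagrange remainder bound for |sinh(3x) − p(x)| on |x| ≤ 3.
243*cosh(9)/2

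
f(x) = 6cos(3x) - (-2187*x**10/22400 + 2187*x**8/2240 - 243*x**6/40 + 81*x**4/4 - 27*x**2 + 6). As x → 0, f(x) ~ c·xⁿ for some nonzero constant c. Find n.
12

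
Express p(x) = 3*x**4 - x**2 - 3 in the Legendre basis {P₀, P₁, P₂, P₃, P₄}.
(-41/15)P₀ + (22/21)P₂ + (24/35)P₄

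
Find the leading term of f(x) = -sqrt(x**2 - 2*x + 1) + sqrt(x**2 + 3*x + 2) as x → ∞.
5/2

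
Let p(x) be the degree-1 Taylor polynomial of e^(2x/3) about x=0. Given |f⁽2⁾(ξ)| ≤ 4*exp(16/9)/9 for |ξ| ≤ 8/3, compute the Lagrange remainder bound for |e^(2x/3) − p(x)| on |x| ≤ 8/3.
128*exp(16/9)/81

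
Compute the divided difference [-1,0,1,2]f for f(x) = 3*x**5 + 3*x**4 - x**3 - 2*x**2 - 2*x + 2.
20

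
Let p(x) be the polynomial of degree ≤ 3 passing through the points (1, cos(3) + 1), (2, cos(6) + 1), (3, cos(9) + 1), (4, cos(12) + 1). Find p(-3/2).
-495*cos(6)/16 + 385*cos(9)/16 + 231*cos(3)/16 - 105*cos(12)/16 + 1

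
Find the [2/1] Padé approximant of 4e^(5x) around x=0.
(50*x**2/3 + 40*x/3 + 4)/(1 - 5*x/3)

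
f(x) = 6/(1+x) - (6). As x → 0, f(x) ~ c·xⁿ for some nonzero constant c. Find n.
1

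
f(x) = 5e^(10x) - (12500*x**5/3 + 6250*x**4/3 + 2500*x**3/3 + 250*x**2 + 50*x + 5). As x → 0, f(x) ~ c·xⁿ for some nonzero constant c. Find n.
6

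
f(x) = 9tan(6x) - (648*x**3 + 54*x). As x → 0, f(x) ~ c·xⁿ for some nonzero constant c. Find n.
5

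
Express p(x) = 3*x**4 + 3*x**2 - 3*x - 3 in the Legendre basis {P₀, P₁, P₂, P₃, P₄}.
(-7/5)P₀ + (-3)P₁ + (26/7)P₂ + (24/35)P₄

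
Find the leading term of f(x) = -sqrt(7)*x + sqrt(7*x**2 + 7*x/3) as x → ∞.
sqrt(7)/6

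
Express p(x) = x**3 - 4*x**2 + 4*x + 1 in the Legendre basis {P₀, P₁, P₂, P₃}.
(-1/3)P₀ + (23/5)P₁ + (-8/3)P₂ + (2/5)P₃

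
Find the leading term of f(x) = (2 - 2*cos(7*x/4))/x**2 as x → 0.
49/16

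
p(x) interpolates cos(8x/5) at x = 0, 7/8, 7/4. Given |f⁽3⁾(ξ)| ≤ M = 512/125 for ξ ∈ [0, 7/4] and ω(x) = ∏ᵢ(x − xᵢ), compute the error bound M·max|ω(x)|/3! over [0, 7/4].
343*sqrt(3)/3375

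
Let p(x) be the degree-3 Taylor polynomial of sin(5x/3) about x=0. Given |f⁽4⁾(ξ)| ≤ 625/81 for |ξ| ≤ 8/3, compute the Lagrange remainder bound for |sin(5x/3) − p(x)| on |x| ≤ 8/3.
320000/19683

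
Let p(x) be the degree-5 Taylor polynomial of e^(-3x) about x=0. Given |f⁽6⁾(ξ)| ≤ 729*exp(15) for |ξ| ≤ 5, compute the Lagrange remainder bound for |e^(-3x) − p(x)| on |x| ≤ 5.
253125*exp(15)/16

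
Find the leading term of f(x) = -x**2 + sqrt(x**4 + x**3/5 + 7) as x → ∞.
x/10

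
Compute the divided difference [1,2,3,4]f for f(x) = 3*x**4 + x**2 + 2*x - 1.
30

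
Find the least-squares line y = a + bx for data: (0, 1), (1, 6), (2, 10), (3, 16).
a = 9/10, b = 49/10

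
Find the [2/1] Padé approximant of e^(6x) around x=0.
(6*x**2 + 4*x + 1)/(1 - 2*x)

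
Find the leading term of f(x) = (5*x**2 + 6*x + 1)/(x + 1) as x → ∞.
5*x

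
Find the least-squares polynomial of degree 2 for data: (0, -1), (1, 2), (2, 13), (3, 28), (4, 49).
-9/7 + (41/35)x + (20/7)x²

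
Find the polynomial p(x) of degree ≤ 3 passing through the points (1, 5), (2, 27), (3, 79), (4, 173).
2*x**3 + 3*x**2 - x + 1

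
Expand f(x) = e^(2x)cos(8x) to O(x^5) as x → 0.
1 + 2*x - 30*x**2 - 188*x**3/3 + 322*x**4/3 + O(x**5)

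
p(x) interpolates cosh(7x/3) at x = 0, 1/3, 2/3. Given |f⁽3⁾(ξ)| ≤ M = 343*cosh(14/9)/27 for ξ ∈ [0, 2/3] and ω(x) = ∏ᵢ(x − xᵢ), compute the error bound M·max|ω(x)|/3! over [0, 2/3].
343*sqrt(3)*cosh(14/9)/19683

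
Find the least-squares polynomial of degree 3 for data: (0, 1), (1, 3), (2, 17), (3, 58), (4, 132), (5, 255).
131/126 + (-893/756)x + (125/126)x² + (203/108)x³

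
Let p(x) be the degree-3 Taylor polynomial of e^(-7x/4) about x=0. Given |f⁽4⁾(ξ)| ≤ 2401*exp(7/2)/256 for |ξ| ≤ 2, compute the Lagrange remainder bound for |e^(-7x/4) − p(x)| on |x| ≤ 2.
2401*exp(7/2)/384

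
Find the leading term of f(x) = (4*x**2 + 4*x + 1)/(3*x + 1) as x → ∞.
4*x/3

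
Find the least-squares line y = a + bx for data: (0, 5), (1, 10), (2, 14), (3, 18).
a = 53/10, b = 43/10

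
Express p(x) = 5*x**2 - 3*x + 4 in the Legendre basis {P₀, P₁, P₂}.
(17/3)P₀ + (-3)P₁ + (10/3)P₂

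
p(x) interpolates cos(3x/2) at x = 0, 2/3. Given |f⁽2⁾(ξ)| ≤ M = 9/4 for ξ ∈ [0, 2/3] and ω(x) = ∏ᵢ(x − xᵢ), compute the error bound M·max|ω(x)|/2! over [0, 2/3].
1/8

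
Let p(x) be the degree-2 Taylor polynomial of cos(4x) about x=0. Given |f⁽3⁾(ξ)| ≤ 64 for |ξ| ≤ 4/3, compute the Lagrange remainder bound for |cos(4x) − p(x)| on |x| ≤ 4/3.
2048/81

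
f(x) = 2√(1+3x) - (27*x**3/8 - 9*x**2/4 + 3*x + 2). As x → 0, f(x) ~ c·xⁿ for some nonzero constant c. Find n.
4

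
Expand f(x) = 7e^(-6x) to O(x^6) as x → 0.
7 - 42*x + 126*x**2 - 252*x**3 + 378*x**4 - 2268*x**5/5 + O(x**6)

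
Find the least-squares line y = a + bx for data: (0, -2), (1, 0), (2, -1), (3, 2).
a = -19/10, b = 11/10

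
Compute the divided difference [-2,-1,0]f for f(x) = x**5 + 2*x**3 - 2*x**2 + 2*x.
-23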